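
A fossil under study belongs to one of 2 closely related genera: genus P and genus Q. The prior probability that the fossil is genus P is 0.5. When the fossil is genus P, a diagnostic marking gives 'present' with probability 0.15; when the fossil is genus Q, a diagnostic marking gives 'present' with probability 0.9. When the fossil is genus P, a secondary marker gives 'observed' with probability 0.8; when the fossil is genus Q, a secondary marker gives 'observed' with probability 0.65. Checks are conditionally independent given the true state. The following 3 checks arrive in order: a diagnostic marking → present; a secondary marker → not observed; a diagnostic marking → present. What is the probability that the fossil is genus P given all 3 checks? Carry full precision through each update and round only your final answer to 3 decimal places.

0.016

After a diagnostic marking='present': P(genus P) = 0.15·0.5000 / (0.15·0.5000 + 0.9·0.5000) ≈ 0.1429
After a secondary marker='not observed': P(genus P) = 0.2·0.1429 / (0.2·0.1429 + 0.35·0.8571) ≈ 0.0870
After a diagnostic marking='present': P(genus P) = 0.15·0.0870 / (0.15·0.0870 + 0.9·0.9130) ≈ 0.0156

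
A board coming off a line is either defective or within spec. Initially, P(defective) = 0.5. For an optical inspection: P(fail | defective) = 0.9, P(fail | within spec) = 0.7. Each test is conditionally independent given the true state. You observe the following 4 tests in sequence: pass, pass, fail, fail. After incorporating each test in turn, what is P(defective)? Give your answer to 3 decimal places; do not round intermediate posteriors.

0.155

Apply Bayes' rule sequentially, carrying P(defective) forward.
After 'pass': P(defective) = 0.1·0.5000 / (0.1·0.5000 + 0.3·0.5000) ≈ 0.2500
After 'pass': P(defective) = 0.1·0.2500 / (0.1·0.2500 + 0.3·0.7500) ≈ 0.1000
After 'fail': P(defective) = 0.9·0.1000 / (0.9·0.1000 + 0.7·0.9000) ≈ 0.1250
After 'fail': P(defective) = 0.9·0.1250 / (0.9·0.1250 + 0.7·0.8750) ≈ 0.1552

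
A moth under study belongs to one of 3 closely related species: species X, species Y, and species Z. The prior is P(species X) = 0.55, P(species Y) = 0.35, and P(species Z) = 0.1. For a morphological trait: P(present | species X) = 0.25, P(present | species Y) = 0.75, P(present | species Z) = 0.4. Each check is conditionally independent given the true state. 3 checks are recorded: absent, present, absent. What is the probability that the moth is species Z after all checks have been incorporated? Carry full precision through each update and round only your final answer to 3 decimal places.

0.133

Apply Bayes' rule sequentially, carrying P(species Z) forward.
After 'absent': normaliser = 0.75·0.5500 + 0.25·0.3500 + 0.6·0.1000; P(species X) ≈ 0.7366, P(species Y) ≈ 0.1562, P(species Z) ≈ 0.1071
After 'present': normaliser = 0.25·0.7366 + 0.75·0.1562 + 0.4·0.1071; P(species X) ≈ 0.5350, P(species Y) ≈ 0.3405, P(species Z) ≈ 0.1245
After 'absent': normaliser = 0.75·0.5350 + 0.25·0.3405 + 0.6·0.1245; P(species X) ≈ 0.7152, P(species Y) ≈ 0.1517, P(species Z) ≈ 0.1331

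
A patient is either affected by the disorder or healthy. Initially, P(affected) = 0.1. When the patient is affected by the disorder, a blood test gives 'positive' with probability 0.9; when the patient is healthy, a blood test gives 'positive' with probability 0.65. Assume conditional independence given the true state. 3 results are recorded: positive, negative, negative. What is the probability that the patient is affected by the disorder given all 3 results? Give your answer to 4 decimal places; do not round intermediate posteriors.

0.0124

Apply Bayes' rule sequentially, carrying P(affected) forward.
After 'positive': P(affected) = 0.9·0.1000 / (0.9·0.1000 + 0.65·0.9000) ≈ 0.1333
After 'negative': P(affected) = 0.1·0.1333 / (0.1·0.1333 + 0.35·0.8667) ≈ 0.0421
After 'negative': P(affected) = 0.1·0.0421 / (0.1·0.0421 + 0.35·0.9579) ≈ 0.0124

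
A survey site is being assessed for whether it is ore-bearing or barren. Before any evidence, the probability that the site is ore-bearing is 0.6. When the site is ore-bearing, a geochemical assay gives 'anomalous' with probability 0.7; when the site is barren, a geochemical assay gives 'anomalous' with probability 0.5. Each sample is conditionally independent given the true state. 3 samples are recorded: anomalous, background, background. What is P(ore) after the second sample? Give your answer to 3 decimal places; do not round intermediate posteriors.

Apply Bayes' rule sequentially, carrying P(ore) forward.
After 'anomalous': P(ore) = 0.7·0.6000 / (0.7·0.6000 + 0.5·0.4000) ≈ 0.6774
After 'background': P(ore) = 0.3·0.6774 / (0.3·0.6774 + 0.5·0.3226) ≈ 0.5575

0.558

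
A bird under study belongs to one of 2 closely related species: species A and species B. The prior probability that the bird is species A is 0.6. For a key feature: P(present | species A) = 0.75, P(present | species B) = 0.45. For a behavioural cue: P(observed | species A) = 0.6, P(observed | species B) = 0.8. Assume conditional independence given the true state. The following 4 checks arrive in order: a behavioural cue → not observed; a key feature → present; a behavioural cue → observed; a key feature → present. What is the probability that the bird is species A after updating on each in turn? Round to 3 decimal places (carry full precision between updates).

Apply Bayes' rule sequentially, carrying P(species A) forward.
After a behavioural cue='not observed': P(species A) = 0.4·0.6000 / (0.4·0.6000 + 0.2·0.4000) ≈ 0.7500
After a key feature='present': P(species A) = 0.75·0.7500 / (0.75·0.7500 + 0.45·0.2500) ≈ 0.8333
After a behavioural cue='observed': P(species A) = 0.6·0.8333 / (0.6·0.8333 + 0.8·0.1667) ≈ 0.7895
After a key feature='present': P(species A) = 0.75·0.7895 / (0.75·0.7895 + 0.45·0.2105) ≈ 0.8621

0.862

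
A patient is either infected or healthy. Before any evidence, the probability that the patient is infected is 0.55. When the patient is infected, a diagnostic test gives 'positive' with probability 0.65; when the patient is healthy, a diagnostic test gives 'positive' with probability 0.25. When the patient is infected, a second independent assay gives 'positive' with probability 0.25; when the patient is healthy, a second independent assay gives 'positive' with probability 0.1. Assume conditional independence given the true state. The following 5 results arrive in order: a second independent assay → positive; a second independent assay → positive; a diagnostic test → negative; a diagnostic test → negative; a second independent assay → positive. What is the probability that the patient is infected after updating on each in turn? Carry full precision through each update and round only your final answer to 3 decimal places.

After a second independent assay='positive': P(infected) = 0.25·0.5500 / (0.25·0.5500 + 0.1·0.4500) ≈ 0.7534
After a second independent assay='positive': P(infected) = 0.25·0.7534 / (0.25·0.7534 + 0.1·0.2466) ≈ 0.8842
After a diagnostic test='negative': P(infected) = 0.35·0.8842 / (0.35·0.8842 + 0.75·0.1158) ≈ 0.7809
After a diagnostic test='negative': P(infected) = 0.35·0.7809 / (0.35·0.7809 + 0.75·0.2191) ≈ 0.6246
After a second independent assay='positive': P(infected) = 0.25·0.6246 / (0.25·0.6246 + 0.1·0.3754) ≈ 0.8062

0.806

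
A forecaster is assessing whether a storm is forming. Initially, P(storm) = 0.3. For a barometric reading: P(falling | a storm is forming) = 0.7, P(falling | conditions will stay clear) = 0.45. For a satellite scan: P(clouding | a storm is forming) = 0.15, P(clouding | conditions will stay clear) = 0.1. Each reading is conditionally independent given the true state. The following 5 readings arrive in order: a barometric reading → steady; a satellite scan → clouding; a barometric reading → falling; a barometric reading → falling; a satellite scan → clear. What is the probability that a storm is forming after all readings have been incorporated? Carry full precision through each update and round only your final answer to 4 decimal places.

After a barometric reading='steady': P(storm) = 0.3·0.3000 / (0.3·0.3000 + 0.55·0.7000) ≈ 0.1895
After a satellite scan='clouding': P(storm) = 0.15·0.1895 / (0.15·0.1895 + 0.1·0.8105) ≈ 0.2596
After a barometric reading='falling': P(storm) = 0.7·0.2596 / (0.7·0.2596 + 0.45·0.7404) ≈ 0.3529
After a barometric reading='falling': P(storm) = 0.7·0.3529 / (0.7·0.3529 + 0.45·0.6471) ≈ 0.4590
After a satellite scan='clear': P(storm) = 0.85·0.4590 / (0.85·0.4590 + 0.9·0.5410) ≈ 0.4449

0.4449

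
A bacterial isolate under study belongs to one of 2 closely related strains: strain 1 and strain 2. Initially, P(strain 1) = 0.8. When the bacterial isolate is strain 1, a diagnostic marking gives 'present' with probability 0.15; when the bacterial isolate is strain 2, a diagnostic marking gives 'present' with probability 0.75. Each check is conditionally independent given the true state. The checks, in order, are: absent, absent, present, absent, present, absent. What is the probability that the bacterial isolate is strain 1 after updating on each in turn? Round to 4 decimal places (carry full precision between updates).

After 'absent': P(strain 1) = 0.85·0.8000 / (0.85·0.8000 + 0.25·0.2000) ≈ 0.9315
After 'absent': P(strain 1) = 0.85·0.9315 / (0.85·0.9315 + 0.25·0.0685) ≈ 0.9788
After 'present': P(strain 1) = 0.15·0.9788 / (0.15·0.9788 + 0.75·0.0212) ≈ 0.9024
After 'absent': P(strain 1) = 0.85·0.9024 / (0.85·0.9024 + 0.25·0.0976) ≈ 0.9692
After 'present': P(strain 1) = 0.15·0.9692 / (0.15·0.9692 + 0.75·0.0308) ≈ 0.8628
After 'absent': P(strain 1) = 0.85·0.8628 / (0.85·0.8628 + 0.25·0.1372) ≈ 0.9553

0.9553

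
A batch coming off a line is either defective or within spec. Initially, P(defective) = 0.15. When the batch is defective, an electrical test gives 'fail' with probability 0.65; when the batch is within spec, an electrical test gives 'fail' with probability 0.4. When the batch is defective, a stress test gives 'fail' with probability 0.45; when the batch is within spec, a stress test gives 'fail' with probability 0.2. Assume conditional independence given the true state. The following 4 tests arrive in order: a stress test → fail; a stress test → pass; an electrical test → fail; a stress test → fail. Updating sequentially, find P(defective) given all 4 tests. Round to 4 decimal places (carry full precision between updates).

0.4995

After a stress test='fail': P(defective) = 0.45·0.1500 / (0.45·0.1500 + 0.2·0.8500) ≈ 0.2842
After a stress test='pass': P(defective) = 0.55·0.2842 / (0.55·0.2842 + 0.8·0.7158) ≈ 0.2144
After an electrical test='fail': P(defective) = 0.65·0.2144 / (0.65·0.2144 + 0.4·0.7856) ≈ 0.3073
After a stress test='fail': P(defective) = 0.45·0.3073 / (0.45·0.3073 + 0.2·0.6927) ≈ 0.4995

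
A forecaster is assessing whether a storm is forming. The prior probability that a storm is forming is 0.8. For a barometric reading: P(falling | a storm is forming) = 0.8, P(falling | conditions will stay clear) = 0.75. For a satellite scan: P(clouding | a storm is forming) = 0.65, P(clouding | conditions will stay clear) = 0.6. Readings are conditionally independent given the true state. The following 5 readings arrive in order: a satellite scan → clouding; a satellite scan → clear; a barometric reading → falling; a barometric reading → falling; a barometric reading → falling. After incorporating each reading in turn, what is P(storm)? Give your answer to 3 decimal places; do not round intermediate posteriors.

After a satellite scan='clouding': P(storm) = 0.65·0.8000 / (0.65·0.8000 + 0.6·0.2000) ≈ 0.8125
After a satellite scan='clear': P(storm) = 0.35·0.8125 / (0.35·0.8125 + 0.4·0.1875) ≈ 0.7913
After a barometric reading='falling': P(storm) = 0.8·0.7913 / (0.8·0.7913 + 0.75·0.2087) ≈ 0.8018
After a barometric reading='falling': P(storm) = 0.8·0.8018 / (0.8·0.8018 + 0.75·0.1982) ≈ 0.8118
After a barometric reading='falling': P(storm) = 0.8·0.8118 / (0.8·0.8118 + 0.75·0.1882) ≈ 0.8215

0.821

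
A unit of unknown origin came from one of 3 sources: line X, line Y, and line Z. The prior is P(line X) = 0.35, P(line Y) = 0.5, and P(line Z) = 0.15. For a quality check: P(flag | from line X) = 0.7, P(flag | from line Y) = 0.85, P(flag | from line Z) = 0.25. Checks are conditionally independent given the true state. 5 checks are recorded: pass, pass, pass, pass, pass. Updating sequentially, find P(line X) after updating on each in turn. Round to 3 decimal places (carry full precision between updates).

0.023

After 'pass': normaliser = 0.3·0.3500 + 0.15·0.5000 + 0.75·0.1500; P(line X) ≈ 0.3590, P(line Y) ≈ 0.2564, P(line Z) ≈ 0.3846
After 'pass': normaliser = 0.3·0.3590 + 0.15·0.2564 + 0.75·0.3846; P(line X) ≈ 0.2478, P(line Y) ≈ 0.0885, P(line Z) ≈ 0.6637
After 'pass': normaliser = 0.3·0.2478 + 0.15·0.0885 + 0.75·0.6637; P(line X) ≈ 0.1270, P(line Y) ≈ 0.0227, P(line Z) ≈ 0.8503
After 'pass': normaliser = 0.3·0.1270 + 0.15·0.0227 + 0.75·0.8503; P(line X) ≈ 0.0561, P(line Y) ≈ 0.0050, P(line Z) ≈ 0.9389
After 'pass': normaliser = 0.3·0.0561 + 0.15·0.0050 + 0.75·0.9389; P(line X) ≈ 0.0233, P(line Y) ≈ 0.0010, P(line Z) ≈ 0.9756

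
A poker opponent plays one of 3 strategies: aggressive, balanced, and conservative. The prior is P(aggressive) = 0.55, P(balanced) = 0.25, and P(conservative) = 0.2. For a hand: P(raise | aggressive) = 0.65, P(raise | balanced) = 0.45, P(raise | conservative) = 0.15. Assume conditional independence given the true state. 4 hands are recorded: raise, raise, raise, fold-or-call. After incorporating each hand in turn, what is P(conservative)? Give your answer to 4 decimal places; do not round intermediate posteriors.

After 'raise': normaliser = 0.65·0.5500 + 0.45·0.2500 + 0.15·0.2000; P(aggressive) ≈ 0.7150, P(balanced) ≈ 0.2250, P(conservative) ≈ 0.0600
After 'raise': normaliser = 0.65·0.7150 + 0.45·0.2250 + 0.15·0.0600; P(aggressive) ≈ 0.8083, P(balanced) ≈ 0.1761, P(conservative) ≈ 0.0157
After 'raise': normaliser = 0.65·0.8083 + 0.45·0.1761 + 0.15·0.0157; P(aggressive) ≈ 0.8656, P(balanced) ≈ 0.1306, P(conservative) ≈ 0.0039
After 'fold-or-call': normaliser = 0.35·0.8656 + 0.55·0.1306 + 0.85·0.0039; P(aggressive) ≈ 0.8014, P(balanced) ≈ 0.1899, P(conservative) ≈ 0.0087

0.0087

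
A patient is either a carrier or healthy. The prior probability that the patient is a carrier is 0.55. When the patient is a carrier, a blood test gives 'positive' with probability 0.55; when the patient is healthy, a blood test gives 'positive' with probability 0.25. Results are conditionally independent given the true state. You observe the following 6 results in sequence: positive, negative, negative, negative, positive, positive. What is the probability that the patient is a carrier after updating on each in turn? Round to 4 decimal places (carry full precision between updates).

0.7376

After 'positive': P(carrier) = 0.55·0.5500 / (0.55·0.5500 + 0.25·0.4500) ≈ 0.7289
After 'negative': P(carrier) = 0.45·0.7289 / (0.45·0.7289 + 0.75·0.2711) ≈ 0.6173
After 'negative': P(carrier) = 0.45·0.6173 / (0.45·0.6173 + 0.75·0.3827) ≈ 0.4919
After 'negative': P(carrier) = 0.45·0.4919 / (0.45·0.4919 + 0.75·0.5081) ≈ 0.3674
After 'positive': P(carrier) = 0.55·0.3674 / (0.55·0.3674 + 0.25·0.6326) ≈ 0.5610
After 'positive': P(carrier) = 0.55·0.5610 / (0.55·0.5610 + 0.25·0.4390) ≈ 0.7376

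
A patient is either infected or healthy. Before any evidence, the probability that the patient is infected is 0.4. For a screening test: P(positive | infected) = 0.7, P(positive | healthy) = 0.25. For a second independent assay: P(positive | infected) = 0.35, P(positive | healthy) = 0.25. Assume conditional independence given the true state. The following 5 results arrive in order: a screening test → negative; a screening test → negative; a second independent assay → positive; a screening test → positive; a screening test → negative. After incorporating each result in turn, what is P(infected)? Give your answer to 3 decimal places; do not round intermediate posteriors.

0.143

After a screening test='negative': P(infected) = 0.3·0.4000 / (0.3·0.4000 + 0.75·0.6000) ≈ 0.2105
After a screening test='negative': P(infected) = 0.3·0.2105 / (0.3·0.2105 + 0.75·0.7895) ≈ 0.0964
After a second independent assay='positive': P(infected) = 0.35·0.0964 / (0.35·0.0964 + 0.25·0.9036) ≈ 0.1299
After a screening test='positive': P(infected) = 0.7·0.1299 / (0.7·0.1299 + 0.25·0.8701) ≈ 0.2948
After a screening test='negative': P(infected) = 0.3·0.2948 / (0.3·0.2948 + 0.75·0.7052) ≈ 0.1433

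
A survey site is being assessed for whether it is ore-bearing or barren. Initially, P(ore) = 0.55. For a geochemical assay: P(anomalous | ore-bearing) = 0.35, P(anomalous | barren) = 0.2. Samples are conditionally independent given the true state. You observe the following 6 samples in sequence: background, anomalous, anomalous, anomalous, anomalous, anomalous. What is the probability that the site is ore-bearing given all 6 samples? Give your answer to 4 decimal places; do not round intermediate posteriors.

0.9422

After 'background': P(ore) = 0.65·0.5500 / (0.65·0.5500 + 0.8·0.4500) ≈ 0.4983
After 'anomalous': P(ore) = 0.35·0.4983 / (0.35·0.4983 + 0.2·0.5017) ≈ 0.6347
After 'anomalous': P(ore) = 0.35·0.6347 / (0.35·0.6347 + 0.2·0.3653) ≈ 0.7526
After 'anomalous': P(ore) = 0.35·0.7526 / (0.35·0.7526 + 0.2·0.2474) ≈ 0.8418
After 'anomalous': P(ore) = 0.35·0.8418 / (0.35·0.8418 + 0.2·0.1582) ≈ 0.9030
After 'anomalous': P(ore) = 0.35·0.9030 / (0.35·0.9030 + 0.2·0.0970) ≈ 0.9422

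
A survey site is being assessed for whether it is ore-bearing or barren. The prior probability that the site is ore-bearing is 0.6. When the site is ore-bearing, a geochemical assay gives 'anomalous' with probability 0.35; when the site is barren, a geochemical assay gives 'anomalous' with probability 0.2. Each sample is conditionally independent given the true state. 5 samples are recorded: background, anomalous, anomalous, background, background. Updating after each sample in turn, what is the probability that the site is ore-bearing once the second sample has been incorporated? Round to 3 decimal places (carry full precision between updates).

After 'background': P(ore) = 0.65·0.6000 / (0.65·0.6000 + 0.8·0.4000) ≈ 0.5493
After 'anomalous': P(ore) = 0.35·0.5493 / (0.35·0.5493 + 0.2·0.4507) ≈ 0.6808

0.681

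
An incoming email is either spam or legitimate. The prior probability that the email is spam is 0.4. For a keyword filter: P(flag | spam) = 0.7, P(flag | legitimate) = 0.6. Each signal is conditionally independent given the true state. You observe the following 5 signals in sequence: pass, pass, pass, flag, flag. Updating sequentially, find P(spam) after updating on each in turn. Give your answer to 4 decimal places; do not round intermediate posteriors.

0.2768

After 'pass': P(spam) = 0.3·0.4000 / (0.3·0.4000 + 0.4·0.6000) ≈ 0.3333
After 'pass': P(spam) = 0.3·0.3333 / (0.3·0.3333 + 0.4·0.6667) ≈ 0.2727
After 'pass': P(spam) = 0.3·0.2727 / (0.3·0.2727 + 0.4·0.7273) ≈ 0.2195
After 'flag': P(spam) = 0.7·0.2195 / (0.7·0.2195 + 0.6·0.7805) ≈ 0.2471
After 'flag': P(spam) = 0.7·0.2471 / (0.7·0.2471 + 0.6·0.7529) ≈ 0.2768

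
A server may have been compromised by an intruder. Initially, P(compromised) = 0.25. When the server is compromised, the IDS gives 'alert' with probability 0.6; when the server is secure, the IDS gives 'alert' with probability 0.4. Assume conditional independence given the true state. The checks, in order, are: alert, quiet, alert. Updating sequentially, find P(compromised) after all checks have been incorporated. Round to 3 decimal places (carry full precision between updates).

After 'alert': P(compromised) = 0.6·0.2500 / (0.6·0.2500 + 0.4·0.7500) ≈ 0.3333
After 'quiet': P(compromised) = 0.4·0.3333 / (0.4·0.3333 + 0.6·0.6667) ≈ 0.2500
After 'alert': P(compromised) = 0.6·0.2500 / (0.6·0.2500 + 0.4·0.7500) ≈ 0.3333

0.333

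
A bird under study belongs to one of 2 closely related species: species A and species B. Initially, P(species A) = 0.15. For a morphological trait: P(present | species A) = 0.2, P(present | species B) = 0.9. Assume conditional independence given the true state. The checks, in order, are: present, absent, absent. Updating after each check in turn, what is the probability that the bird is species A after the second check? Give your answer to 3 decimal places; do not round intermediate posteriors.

After 'present': P(species A) = 0.2·0.1500 / (0.2·0.1500 + 0.9·0.8500) ≈ 0.0377
After 'absent': P(species A) = 0.8·0.0377 / (0.8·0.0377 + 0.1·0.9623) ≈ 0.2388

0.239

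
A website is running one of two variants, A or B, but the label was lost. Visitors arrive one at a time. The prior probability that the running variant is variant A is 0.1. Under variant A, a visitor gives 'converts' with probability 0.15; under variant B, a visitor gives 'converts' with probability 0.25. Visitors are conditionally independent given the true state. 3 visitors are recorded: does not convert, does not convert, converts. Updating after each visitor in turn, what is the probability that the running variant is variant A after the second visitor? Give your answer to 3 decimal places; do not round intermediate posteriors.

After 'does not convert': P(A) = 0.85·0.1000 / (0.85·0.1000 + 0.75·0.9000) ≈ 0.1118
After 'does not convert': P(A) = 0.85·0.1118 / (0.85·0.1118 + 0.75·0.8882) ≈ 0.1249

0.125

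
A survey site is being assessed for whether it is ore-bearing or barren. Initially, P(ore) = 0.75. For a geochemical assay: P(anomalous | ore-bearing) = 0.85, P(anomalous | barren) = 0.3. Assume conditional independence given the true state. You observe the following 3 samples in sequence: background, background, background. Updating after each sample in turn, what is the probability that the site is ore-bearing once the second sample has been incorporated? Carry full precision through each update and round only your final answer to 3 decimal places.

0.121

After 'background': P(ore) = 0.15·0.7500 / (0.15·0.7500 + 0.7·0.2500) ≈ 0.3913
After 'background': P(ore) = 0.15·0.3913 / (0.15·0.3913 + 0.7·0.6087) ≈ 0.1211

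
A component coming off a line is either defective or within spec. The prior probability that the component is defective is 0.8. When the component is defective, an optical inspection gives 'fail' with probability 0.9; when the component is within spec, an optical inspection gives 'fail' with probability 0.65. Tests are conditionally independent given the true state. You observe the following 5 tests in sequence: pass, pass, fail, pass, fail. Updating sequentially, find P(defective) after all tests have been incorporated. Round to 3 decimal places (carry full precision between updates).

0.152

Apply Bayes' rule sequentially, carrying P(defective) forward.
After 'pass': P(defective) = 0.1·0.8000 / (0.1·0.8000 + 0.35·0.2000) ≈ 0.5333
After 'pass': P(defective) = 0.1·0.5333 / (0.1·0.5333 + 0.35·0.4667) ≈ 0.2462
After 'fail': P(defective) = 0.9·0.2462 / (0.9·0.2462 + 0.65·0.7538) ≈ 0.3114
After 'pass': P(defective) = 0.1·0.3114 / (0.1·0.3114 + 0.35·0.6886) ≈ 0.1144
After 'fail': P(defective) = 0.9·0.1144 / (0.9·0.1144 + 0.65·0.8856) ≈ 0.1517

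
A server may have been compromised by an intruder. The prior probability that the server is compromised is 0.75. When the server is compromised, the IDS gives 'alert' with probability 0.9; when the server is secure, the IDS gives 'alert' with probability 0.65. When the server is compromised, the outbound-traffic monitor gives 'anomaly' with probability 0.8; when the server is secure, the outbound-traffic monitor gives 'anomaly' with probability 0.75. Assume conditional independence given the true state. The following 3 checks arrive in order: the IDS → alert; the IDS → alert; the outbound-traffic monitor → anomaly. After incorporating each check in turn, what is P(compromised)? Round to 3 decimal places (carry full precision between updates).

0.860

Each posterior becomes the prior for the next update.
After the IDS='alert': P(compromised) = 0.9·0.7500 / (0.9·0.7500 + 0.65·0.2500) ≈ 0.8060
After the IDS='alert': P(compromised) = 0.9·0.8060 / (0.9·0.8060 + 0.65·0.1940) ≈ 0.8519
After the outbound-traffic monitor='anomaly': P(compromised) = 0.8·0.8519 / (0.8·0.8519 + 0.75·0.1481) ≈ 0.8598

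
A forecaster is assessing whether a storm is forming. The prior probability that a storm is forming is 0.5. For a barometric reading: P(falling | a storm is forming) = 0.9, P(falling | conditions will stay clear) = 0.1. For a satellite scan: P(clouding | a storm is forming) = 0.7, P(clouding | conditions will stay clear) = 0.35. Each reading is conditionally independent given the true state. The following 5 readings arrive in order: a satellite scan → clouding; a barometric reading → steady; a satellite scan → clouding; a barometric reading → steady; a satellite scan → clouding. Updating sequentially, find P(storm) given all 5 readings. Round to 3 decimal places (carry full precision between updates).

0.090

After a satellite scan='clouding': P(storm) = 0.7·0.5000 / (0.7·0.5000 + 0.35·0.5000) ≈ 0.6667
After a barometric reading='steady': P(storm) = 0.1·0.6667 / (0.1·0.6667 + 0.9·0.3333) ≈ 0.1818
After a satellite scan='clouding': P(storm) = 0.7·0.1818 / (0.7·0.1818 + 0.35·0.8182) ≈ 0.3077
After a barometric reading='steady': P(storm) = 0.1·0.3077 / (0.1·0.3077 + 0.9·0.6923) ≈ 0.0471
After a satellite scan='clouding': P(storm) = 0.7·0.0471 / (0.7·0.0471 + 0.35·0.9529) ≈ 0.0899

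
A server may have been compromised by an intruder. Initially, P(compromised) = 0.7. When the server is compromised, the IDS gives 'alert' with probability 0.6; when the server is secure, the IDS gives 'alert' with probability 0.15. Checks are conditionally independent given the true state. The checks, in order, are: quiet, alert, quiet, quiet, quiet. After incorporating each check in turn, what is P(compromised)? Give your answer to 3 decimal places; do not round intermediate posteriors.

0.314

Each posterior becomes the prior for the next update.
After 'quiet': P(compromised) = 0.4·0.7000 / (0.4·0.7000 + 0.85·0.3000) ≈ 0.5234
After 'alert': P(compromised) = 0.6·0.5234 / (0.6·0.5234 + 0.15·0.4766) ≈ 0.8145
After 'quiet': P(compromised) = 0.4·0.8145 / (0.4·0.8145 + 0.85·0.1855) ≈ 0.6739
After 'quiet': P(compromised) = 0.4·0.6739 / (0.4·0.6739 + 0.85·0.3261) ≈ 0.4931
After 'quiet': P(compromised) = 0.4·0.4931 / (0.4·0.4931 + 0.85·0.5069) ≈ 0.3140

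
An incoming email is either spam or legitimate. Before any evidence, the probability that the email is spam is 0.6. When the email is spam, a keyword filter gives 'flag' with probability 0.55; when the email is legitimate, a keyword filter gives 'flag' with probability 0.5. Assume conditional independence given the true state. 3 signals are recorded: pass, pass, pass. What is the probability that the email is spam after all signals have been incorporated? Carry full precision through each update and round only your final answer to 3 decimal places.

0.522

After 'pass': P(spam) = 0.45·0.6000 / (0.45·0.6000 + 0.5·0.4000) ≈ 0.5745
After 'pass': P(spam) = 0.45·0.5745 / (0.45·0.5745 + 0.5·0.4255) ≈ 0.5485
After 'pass': P(spam) = 0.45·0.5485 / (0.45·0.5485 + 0.5·0.4515) ≈ 0.5223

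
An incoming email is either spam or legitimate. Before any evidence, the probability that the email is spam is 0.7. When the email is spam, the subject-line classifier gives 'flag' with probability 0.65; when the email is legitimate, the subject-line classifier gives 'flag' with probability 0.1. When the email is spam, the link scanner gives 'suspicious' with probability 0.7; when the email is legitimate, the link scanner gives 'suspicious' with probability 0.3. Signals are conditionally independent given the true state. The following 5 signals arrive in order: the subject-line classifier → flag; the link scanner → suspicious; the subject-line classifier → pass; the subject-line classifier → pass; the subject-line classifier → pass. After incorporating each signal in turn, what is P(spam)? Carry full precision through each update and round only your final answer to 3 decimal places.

0.675

After the subject-line classifier='flag': P(spam) = 0.65·0.7000 / (0.65·0.7000 + 0.1·0.3000) ≈ 0.9381
After the link scanner='suspicious': P(spam) = 0.7·0.9381 / (0.7·0.9381 + 0.3·0.0619) ≈ 0.9725
After the subject-line classifier='pass': P(spam) = 0.35·0.9725 / (0.35·0.9725 + 0.9·0.0275) ≈ 0.9323
After the subject-line classifier='pass': P(spam) = 0.35·0.9323 / (0.35·0.9323 + 0.9·0.0677) ≈ 0.8426
After the subject-line classifier='pass': P(spam) = 0.35·0.8426 / (0.35·0.8426 + 0.9·0.1574) ≈ 0.6755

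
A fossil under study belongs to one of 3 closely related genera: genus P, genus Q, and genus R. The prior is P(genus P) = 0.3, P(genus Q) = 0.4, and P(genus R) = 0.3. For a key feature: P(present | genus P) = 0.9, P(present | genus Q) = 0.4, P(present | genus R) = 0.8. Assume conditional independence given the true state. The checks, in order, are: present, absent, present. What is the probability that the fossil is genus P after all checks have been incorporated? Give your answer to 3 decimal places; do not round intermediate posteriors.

0.240

After 'present': normaliser = 0.9·0.3000 + 0.4·0.4000 + 0.8·0.3000; P(genus P) ≈ 0.4030, P(genus Q) ≈ 0.2388, P(genus R) ≈ 0.3582
After 'absent': normaliser = 0.1·0.4030 + 0.6·0.2388 + 0.2·0.3582; P(genus P) ≈ 0.1579, P(genus Q) ≈ 0.5614, P(genus R) ≈ 0.2807
After 'present': normaliser = 0.9·0.1579 + 0.4·0.5614 + 0.8·0.2807; P(genus P) ≈ 0.2404, P(genus Q) ≈ 0.3798, P(genus R) ≈ 0.3798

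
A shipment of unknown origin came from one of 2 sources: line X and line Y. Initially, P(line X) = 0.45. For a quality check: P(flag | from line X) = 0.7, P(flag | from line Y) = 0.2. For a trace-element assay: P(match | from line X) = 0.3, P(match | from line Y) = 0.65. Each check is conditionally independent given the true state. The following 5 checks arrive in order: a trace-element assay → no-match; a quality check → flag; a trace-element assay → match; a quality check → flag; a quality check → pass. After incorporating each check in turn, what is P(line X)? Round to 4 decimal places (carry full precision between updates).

0.7763

After a trace-element assay='no-match': P(line X) = 0.7·0.4500 / (0.7·0.4500 + 0.35·0.5500) ≈ 0.6207
After a quality check='flag': P(line X) = 0.7·0.6207 / (0.7·0.6207 + 0.2·0.3793) ≈ 0.8514
After a trace-element assay='match': P(line X) = 0.3·0.8514 / (0.3·0.8514 + 0.65·0.1486) ≈ 0.7255
After a quality check='flag': P(line X) = 0.7·0.7255 / (0.7·0.7255 + 0.2·0.2745) ≈ 0.9025
After a quality check='pass': P(line X) = 0.3·0.9025 / (0.3·0.9025 + 0.8·0.0975) ≈ 0.7763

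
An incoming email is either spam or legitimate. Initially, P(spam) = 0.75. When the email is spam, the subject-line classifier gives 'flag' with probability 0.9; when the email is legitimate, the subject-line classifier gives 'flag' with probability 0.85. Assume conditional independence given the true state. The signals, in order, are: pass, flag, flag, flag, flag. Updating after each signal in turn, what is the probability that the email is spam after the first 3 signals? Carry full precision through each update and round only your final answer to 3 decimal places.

After 'pass': P(spam) = 0.1·0.7500 / (0.1·0.7500 + 0.15·0.2500) ≈ 0.6667
After 'flag': P(spam) = 0.9·0.6667 / (0.9·0.6667 + 0.85·0.3333) ≈ 0.6792
After 'flag': P(spam) = 0.9·0.6792 / (0.9·0.6792 + 0.85·0.3208) ≈ 0.6916

0.692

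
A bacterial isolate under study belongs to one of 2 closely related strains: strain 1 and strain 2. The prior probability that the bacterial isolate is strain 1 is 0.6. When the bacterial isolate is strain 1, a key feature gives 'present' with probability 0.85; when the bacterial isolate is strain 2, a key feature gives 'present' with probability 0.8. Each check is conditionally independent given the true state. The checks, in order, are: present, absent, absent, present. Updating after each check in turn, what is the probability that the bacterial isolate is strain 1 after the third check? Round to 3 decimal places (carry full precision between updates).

After 'present': P(strain 1) = 0.85·0.6000 / (0.85·0.6000 + 0.8·0.4000) ≈ 0.6145
After 'absent': P(strain 1) = 0.15·0.6145 / (0.15·0.6145 + 0.2·0.3855) ≈ 0.5445
After 'absent': P(strain 1) = 0.15·0.5445 / (0.15·0.5445 + 0.2·0.4555) ≈ 0.4727

0.473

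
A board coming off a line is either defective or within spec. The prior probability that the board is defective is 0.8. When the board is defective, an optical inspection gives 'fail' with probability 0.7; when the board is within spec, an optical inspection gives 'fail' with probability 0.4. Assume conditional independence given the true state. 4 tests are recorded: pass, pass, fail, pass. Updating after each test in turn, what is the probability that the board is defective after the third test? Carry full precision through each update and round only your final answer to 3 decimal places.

0.636

After 'pass': P(defective) = 0.3·0.8000 / (0.3·0.8000 + 0.6·0.2000) ≈ 0.6667
After 'pass': P(defective) = 0.3·0.6667 / (0.3·0.6667 + 0.6·0.3333) ≈ 0.5000
After 'fail': P(defective) = 0.7·0.5000 / (0.7·0.5000 + 0.4·0.5000) ≈ 0.6364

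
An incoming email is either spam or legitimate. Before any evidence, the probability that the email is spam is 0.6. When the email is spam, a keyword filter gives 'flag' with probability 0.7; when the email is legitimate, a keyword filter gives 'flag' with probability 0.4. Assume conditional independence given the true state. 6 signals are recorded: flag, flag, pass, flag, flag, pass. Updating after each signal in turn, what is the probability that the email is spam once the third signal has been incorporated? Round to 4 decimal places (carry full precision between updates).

0.6967

After 'flag': P(spam) = 0.7·0.6000 / (0.7·0.6000 + 0.4·0.4000) ≈ 0.7241
After 'flag': P(spam) = 0.7·0.7241 / (0.7·0.7241 + 0.4·0.2759) ≈ 0.8212
After 'pass': P(spam) = 0.3·0.8212 / (0.3·0.8212 + 0.6·0.1788) ≈ 0.6967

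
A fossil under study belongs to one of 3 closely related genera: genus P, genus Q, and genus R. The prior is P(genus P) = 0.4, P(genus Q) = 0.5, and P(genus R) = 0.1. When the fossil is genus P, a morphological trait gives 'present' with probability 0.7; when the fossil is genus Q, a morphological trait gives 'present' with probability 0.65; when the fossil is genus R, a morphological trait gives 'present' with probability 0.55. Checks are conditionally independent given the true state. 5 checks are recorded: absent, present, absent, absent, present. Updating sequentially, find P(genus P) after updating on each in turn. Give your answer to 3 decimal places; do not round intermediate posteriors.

0.309

After 'absent': normaliser = 0.3·0.4000 + 0.35·0.5000 + 0.45·0.1000; P(genus P) ≈ 0.3529, P(genus Q) ≈ 0.5147, P(genus R) ≈ 0.1324
After 'present': normaliser = 0.7·0.3529 + 0.65·0.5147 + 0.55·0.1324; P(genus P) ≈ 0.3775, P(genus Q) ≈ 0.5112, P(genus R) ≈ 0.1112
After 'absent': normaliser = 0.3·0.3775 + 0.35·0.5112 + 0.45·0.1112; P(genus P) ≈ 0.3309, P(genus Q) ≈ 0.5228, P(genus R) ≈ 0.1463
After 'absent': normaliser = 0.3·0.3309 + 0.35·0.5228 + 0.45·0.1463; P(genus P) ≈ 0.2852, P(genus Q) ≈ 0.5257, P(genus R) ≈ 0.1891
After 'present': normaliser = 0.7·0.2852 + 0.65·0.5257 + 0.55·0.1891; P(genus P) ≈ 0.3094, P(genus Q) ≈ 0.5295, P(genus R) ≈ 0.1611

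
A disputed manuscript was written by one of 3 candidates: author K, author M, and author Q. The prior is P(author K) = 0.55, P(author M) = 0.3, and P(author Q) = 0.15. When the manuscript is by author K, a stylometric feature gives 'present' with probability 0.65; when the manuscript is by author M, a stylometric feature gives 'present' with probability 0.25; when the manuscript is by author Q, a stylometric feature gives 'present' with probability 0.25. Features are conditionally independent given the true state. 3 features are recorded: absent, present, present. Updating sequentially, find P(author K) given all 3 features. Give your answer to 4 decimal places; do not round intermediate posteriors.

0.7941

After 'absent': normaliser = 0.35·0.5500 + 0.75·0.3000 + 0.75·0.1500; P(author K) ≈ 0.3632, P(author M) ≈ 0.4245, P(author Q) ≈ 0.2123
After 'present': normaliser = 0.65·0.3632 + 0.25·0.4245 + 0.25·0.2123; P(author K) ≈ 0.5973, P(author M) ≈ 0.2685, P(author Q) ≈ 0.1342
After 'present': normaliser = 0.65·0.5973 + 0.25·0.2685 + 0.25·0.1342; P(author K) ≈ 0.7941, P(author M) ≈ 0.1373, P(author Q) ≈ 0.0686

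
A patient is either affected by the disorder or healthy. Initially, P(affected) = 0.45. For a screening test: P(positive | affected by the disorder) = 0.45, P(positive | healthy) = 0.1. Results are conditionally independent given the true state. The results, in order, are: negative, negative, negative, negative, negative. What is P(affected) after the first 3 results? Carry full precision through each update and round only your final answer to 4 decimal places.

0.1573

After 'negative': P(affected) = 0.55·0.4500 / (0.55·0.4500 + 0.9·0.5500) ≈ 0.3333
After 'negative': P(affected) = 0.55·0.3333 / (0.55·0.3333 + 0.9·0.6667) ≈ 0.2340
After 'negative': P(affected) = 0.55·0.2340 / (0.55·0.2340 + 0.9·0.7660) ≈ 0.1573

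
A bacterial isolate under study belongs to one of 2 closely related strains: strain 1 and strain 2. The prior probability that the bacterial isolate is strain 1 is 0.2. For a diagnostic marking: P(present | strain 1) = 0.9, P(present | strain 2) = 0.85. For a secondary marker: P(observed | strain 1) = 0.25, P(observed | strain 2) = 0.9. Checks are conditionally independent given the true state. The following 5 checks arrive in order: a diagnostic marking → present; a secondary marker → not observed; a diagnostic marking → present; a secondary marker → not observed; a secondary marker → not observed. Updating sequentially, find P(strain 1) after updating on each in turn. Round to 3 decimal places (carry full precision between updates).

After a diagnostic marking='present': P(strain 1) = 0.9·0.2000 / (0.9·0.2000 + 0.85·0.8000) ≈ 0.2093
After a secondary marker='not observed': P(strain 1) = 0.75·0.2093 / (0.75·0.2093 + 0.1·0.7907) ≈ 0.6650
After a diagnostic marking='present': P(strain 1) = 0.9·0.6650 / (0.9·0.6650 + 0.85·0.3350) ≈ 0.6776
After a secondary marker='not observed': P(strain 1) = 0.75·0.6776 / (0.75·0.6776 + 0.1·0.3224) ≈ 0.9404
After a secondary marker='not observed': P(strain 1) = 0.75·0.9404 / (0.75·0.9404 + 0.1·0.0596) ≈ 0.9916

0.992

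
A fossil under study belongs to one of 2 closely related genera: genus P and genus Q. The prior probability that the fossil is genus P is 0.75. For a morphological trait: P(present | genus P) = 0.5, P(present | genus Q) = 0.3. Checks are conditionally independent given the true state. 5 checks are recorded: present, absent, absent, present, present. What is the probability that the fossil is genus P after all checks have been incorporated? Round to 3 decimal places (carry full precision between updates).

After 'present': P(genus P) = 0.5·0.7500 / (0.5·0.7500 + 0.3·0.2500) ≈ 0.8333
After 'absent': P(genus P) = 0.5·0.8333 / (0.5·0.8333 + 0.7·0.1667) ≈ 0.7812
After 'absent': P(genus P) = 0.5·0.7812 / (0.5·0.7812 + 0.7·0.2188) ≈ 0.7184
After 'present': P(genus P) = 0.5·0.7184 / (0.5·0.7184 + 0.3·0.2816) ≈ 0.8096
After 'present': P(genus P) = 0.5·0.8096 / (0.5·0.8096 + 0.3·0.1904) ≈ 0.8763

0.876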